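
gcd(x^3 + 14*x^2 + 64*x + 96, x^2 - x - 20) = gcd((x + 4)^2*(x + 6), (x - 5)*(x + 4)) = x + 4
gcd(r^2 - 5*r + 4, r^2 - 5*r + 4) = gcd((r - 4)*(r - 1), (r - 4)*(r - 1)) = r^2 - 5*r + 4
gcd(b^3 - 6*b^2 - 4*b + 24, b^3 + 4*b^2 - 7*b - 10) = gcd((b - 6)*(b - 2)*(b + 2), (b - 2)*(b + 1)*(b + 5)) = b - 2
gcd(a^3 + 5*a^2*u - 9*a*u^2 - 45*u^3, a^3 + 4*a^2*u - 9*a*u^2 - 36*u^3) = -a^2 + 9*u^2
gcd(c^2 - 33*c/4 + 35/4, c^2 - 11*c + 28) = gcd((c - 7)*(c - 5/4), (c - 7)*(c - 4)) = c - 7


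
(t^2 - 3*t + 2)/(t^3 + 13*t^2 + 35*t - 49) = (t - 2)/(t^2 + 14*t + 49)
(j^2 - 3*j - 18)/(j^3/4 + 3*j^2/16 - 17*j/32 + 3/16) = 32*(j^2 - 3*j - 18)/(8*j^3 + 6*j^2 - 17*j + 6)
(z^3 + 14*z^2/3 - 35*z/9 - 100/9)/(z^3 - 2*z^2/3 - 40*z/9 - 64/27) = 3*(3*z^2 + 10*z - 25)/(9*z^2 - 18*z - 16)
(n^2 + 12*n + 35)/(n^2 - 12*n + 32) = (n^2 + 12*n + 35)/(n^2 - 12*n + 32)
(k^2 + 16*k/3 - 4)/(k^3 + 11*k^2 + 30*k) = (k - 2/3)/(k*(k + 5))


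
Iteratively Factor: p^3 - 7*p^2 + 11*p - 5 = (p - 5)*(p^2 - 2*p + 1) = (p - 5)*(p - 1)*(p - 1)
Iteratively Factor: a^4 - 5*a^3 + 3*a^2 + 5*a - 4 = (a - 1)*(a^3 - 4*a^2 - a + 4) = (a - 1)*(a + 1)*(a^2 - 5*a + 4) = (a - 4)*(a - 1)*(a + 1)*(a - 1)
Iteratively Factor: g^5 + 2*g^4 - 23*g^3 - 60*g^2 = (g + 3)*(g^4 - g^3 - 20*g^2) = (g - 5)*(g + 3)*(g^3 + 4*g^2) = g*(g - 5)*(g + 3)*(g^2 + 4*g) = g^2*(g - 5)*(g + 3)*(g + 4)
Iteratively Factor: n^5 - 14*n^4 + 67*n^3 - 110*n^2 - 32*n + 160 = (n - 4)*(n^4 - 10*n^3 + 27*n^2 - 2*n - 40) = (n - 5)*(n - 4)*(n^3 - 5*n^2 + 2*n + 8) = (n - 5)*(n - 4)*(n - 2)*(n^2 - 3*n - 4) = (n - 5)*(n - 4)^2*(n - 2)*(n + 1)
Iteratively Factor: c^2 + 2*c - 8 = (c + 4)*(c - 2)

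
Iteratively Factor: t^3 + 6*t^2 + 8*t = (t + 2)*(t^2 + 4*t) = (t + 2)*(t + 4)*(t)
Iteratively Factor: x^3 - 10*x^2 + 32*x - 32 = (x - 4)*(x^2 - 6*x + 8) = (x - 4)*(x - 2)*(x - 4)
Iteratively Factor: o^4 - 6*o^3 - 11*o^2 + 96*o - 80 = (o - 1)*(o^3 - 5*o^2 - 16*o + 80) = (o - 1)*(o + 4)*(o^2 - 9*o + 20) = (o - 4)*(o - 1)*(o + 4)*(o - 5)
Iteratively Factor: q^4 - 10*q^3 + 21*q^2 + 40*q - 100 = (q - 5)*(q^3 - 5*q^2 - 4*q + 20) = (q - 5)*(q + 2)*(q^2 - 7*q + 10) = (q - 5)*(q - 2)*(q + 2)*(q - 5)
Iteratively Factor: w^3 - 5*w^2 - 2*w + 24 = (w - 3)*(w^2 - 2*w - 8) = (w - 4)*(w - 3)*(w + 2)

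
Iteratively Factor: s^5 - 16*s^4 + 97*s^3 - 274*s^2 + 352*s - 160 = (s - 1)*(s^4 - 15*s^3 + 82*s^2 - 192*s + 160) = (s - 2)*(s - 1)*(s^3 - 13*s^2 + 56*s - 80) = (s - 4)*(s - 2)*(s - 1)*(s^2 - 9*s + 20) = (s - 4)^2*(s - 2)*(s - 1)*(s - 5)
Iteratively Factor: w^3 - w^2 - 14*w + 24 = (w - 3)*(w^2 + 2*w - 8) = (w - 3)*(w - 2)*(w + 4)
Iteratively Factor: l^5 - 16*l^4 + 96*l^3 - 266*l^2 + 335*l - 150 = (l - 2)*(l^4 - 14*l^3 + 68*l^2 - 130*l + 75) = (l - 5)*(l - 2)*(l^3 - 9*l^2 + 23*l - 15) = (l - 5)*(l - 2)*(l - 1)*(l^2 - 8*l + 15) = (l - 5)^2*(l - 2)*(l - 1)*(l - 3)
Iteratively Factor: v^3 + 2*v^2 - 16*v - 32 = (v - 4)*(v^2 + 6*v + 8) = (v - 4)*(v + 2)*(v + 4)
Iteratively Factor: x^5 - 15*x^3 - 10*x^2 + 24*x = (x + 2)*(x^4 - 2*x^3 - 11*x^2 + 12*x) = (x - 1)*(x + 2)*(x^3 - x^2 - 12*x) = (x - 4)*(x - 1)*(x + 2)*(x^2 + 3*x) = (x - 4)*(x - 1)*(x + 2)*(x + 3)*(x)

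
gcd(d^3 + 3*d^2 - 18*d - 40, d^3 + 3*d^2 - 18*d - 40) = d^3 + 3*d^2 - 18*d - 40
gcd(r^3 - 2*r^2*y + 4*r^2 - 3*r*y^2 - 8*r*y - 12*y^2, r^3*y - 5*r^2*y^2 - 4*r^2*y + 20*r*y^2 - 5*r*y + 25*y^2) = 1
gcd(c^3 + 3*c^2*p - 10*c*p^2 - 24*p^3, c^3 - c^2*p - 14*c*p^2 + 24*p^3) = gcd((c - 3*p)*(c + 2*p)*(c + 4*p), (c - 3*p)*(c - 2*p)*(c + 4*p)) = -c^2 - c*p + 12*p^2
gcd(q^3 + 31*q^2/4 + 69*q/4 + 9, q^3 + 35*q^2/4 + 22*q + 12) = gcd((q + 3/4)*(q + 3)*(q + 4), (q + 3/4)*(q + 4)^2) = q^2 + 19*q/4 + 3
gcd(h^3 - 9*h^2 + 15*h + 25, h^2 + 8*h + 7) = h + 1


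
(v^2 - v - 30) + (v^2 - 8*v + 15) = 2*v^2 - 9*v - 15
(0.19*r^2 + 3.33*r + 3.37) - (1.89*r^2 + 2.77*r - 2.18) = -1.7*r^2 + 0.56*r + 5.55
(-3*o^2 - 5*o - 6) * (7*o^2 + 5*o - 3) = -21*o^4 - 50*o^3 - 58*o^2 - 15*o + 18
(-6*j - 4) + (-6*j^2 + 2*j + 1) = -6*j^2 - 4*j - 3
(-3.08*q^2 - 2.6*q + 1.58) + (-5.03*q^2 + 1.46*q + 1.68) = -8.11*q^2 - 1.14*q + 3.26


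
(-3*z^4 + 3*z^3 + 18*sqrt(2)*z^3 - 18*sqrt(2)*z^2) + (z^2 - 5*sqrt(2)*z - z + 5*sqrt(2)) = -3*z^4 + 3*z^3 + 18*sqrt(2)*z^3 - 18*sqrt(2)*z^2 + z^2 - 5*sqrt(2)*z - z + 5*sqrt(2)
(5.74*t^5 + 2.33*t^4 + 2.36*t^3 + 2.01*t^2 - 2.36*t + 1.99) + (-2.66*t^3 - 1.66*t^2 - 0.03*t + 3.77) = 5.74*t^5 + 2.33*t^4 - 0.3*t^3 + 0.35*t^2 - 2.39*t + 5.76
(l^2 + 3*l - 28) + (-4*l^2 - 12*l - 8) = -3*l^2 - 9*l - 36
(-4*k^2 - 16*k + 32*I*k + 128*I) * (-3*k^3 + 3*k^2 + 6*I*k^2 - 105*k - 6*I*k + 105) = 12*k^5 + 36*k^4 - 120*I*k^4 + 180*k^3 - 360*I*k^3 + 684*k^2 - 2880*I*k^2 - 912*k - 10080*I*k + 13440*I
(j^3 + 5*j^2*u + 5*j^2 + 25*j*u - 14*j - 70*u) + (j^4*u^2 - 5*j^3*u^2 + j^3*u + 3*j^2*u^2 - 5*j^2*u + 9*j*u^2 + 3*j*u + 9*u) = j^4*u^2 - 5*j^3*u^2 + j^3*u + j^3 + 3*j^2*u^2 + 5*j^2 + 9*j*u^2 + 28*j*u - 14*j - 61*u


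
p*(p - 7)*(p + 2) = p^3 - 5*p^2 - 14*p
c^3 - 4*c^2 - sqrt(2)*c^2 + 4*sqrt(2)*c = c*(c - 4)*(c - sqrt(2))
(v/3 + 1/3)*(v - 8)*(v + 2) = v^3/3 - 5*v^2/3 - 22*v/3 - 16/3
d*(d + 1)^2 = d^3 + 2*d^2 + d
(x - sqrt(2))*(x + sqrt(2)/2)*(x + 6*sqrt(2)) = x^3 + 11*sqrt(2)*x^2/2 - 7*x - 6*sqrt(2)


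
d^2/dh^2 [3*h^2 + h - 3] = 6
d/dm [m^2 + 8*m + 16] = 2*m + 8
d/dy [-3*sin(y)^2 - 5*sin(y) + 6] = -(6*sin(y) + 5)*cos(y)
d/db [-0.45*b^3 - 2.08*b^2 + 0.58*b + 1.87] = -1.35*b^2 - 4.16*b + 0.58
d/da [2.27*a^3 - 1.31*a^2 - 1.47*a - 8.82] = 6.81*a^2 - 2.62*a - 1.47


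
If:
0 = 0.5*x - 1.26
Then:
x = 2.52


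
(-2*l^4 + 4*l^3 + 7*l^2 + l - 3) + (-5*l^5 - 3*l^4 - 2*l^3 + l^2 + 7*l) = -5*l^5 - 5*l^4 + 2*l^3 + 8*l^2 + 8*l - 3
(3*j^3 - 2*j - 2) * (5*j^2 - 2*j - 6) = 15*j^5 - 6*j^4 - 28*j^3 - 6*j^2 + 16*j + 12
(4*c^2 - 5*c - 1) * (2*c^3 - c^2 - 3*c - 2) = 8*c^5 - 14*c^4 - 9*c^3 + 8*c^2 + 13*c + 2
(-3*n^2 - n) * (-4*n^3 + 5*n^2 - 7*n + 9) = 12*n^5 - 11*n^4 + 16*n^3 - 20*n^2 - 9*n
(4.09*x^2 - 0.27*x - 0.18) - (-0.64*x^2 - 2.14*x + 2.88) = 4.73*x^2 + 1.87*x - 3.06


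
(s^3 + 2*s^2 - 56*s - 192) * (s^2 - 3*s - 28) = s^5 - s^4 - 90*s^3 - 80*s^2 + 2144*s + 5376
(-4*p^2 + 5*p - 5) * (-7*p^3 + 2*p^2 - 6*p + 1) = 28*p^5 - 43*p^4 + 69*p^3 - 44*p^2 + 35*p - 5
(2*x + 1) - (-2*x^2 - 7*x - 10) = 2*x^2 + 9*x + 11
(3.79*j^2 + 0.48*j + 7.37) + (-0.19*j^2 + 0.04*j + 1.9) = 3.6*j^2 + 0.52*j + 9.27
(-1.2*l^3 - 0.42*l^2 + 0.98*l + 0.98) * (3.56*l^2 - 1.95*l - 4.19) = -4.272*l^5 + 0.8448*l^4 + 9.3358*l^3 + 3.3376*l^2 - 6.0172*l - 4.1062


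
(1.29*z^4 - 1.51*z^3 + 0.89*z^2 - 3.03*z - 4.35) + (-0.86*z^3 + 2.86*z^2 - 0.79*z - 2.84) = 1.29*z^4 - 2.37*z^3 + 3.75*z^2 - 3.82*z - 7.19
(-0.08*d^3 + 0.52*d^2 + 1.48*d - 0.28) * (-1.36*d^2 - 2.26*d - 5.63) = 0.1088*d^5 - 0.5264*d^4 - 2.7376*d^3 - 5.8916*d^2 - 7.6996*d + 1.5764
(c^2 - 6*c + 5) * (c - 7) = c^3 - 13*c^2 + 47*c - 35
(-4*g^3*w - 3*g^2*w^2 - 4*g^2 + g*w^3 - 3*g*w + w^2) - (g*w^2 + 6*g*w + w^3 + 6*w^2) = -4*g^3*w - 3*g^2*w^2 - 4*g^2 + g*w^3 - g*w^2 - 9*g*w - w^3 - 5*w^2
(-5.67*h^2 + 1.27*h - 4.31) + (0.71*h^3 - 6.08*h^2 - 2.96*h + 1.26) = 0.71*h^3 - 11.75*h^2 - 1.69*h - 3.05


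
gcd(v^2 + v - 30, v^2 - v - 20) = v - 5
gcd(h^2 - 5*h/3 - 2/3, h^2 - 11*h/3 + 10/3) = h - 2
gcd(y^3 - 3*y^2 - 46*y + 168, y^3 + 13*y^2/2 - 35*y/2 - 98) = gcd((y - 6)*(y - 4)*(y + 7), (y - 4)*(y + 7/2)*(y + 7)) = y^2 + 3*y - 28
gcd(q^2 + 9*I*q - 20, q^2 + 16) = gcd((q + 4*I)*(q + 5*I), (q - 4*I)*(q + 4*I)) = q + 4*I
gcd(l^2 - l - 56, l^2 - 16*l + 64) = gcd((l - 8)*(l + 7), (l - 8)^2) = l - 8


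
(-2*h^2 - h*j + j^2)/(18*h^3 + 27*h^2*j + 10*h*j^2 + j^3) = (-2*h + j)/(18*h^2 + 9*h*j + j^2)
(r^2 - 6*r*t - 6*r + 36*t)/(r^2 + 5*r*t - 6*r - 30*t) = (r - 6*t)/(r + 5*t)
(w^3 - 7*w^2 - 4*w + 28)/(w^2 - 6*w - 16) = (w^2 - 9*w + 14)/(w - 8)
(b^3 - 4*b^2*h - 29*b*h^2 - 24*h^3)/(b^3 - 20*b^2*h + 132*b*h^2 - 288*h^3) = (b^2 + 4*b*h + 3*h^2)/(b^2 - 12*b*h + 36*h^2)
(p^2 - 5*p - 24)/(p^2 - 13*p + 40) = (p + 3)/(p - 5)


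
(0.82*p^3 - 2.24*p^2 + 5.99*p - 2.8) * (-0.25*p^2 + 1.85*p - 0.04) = -0.205*p^5 + 2.077*p^4 - 5.6743*p^3 + 11.8711*p^2 - 5.4196*p + 0.112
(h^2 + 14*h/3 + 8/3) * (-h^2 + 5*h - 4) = -h^4 + h^3/3 + 50*h^2/3 - 16*h/3 - 32/3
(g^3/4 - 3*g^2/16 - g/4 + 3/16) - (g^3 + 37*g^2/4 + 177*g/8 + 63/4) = -3*g^3/4 - 151*g^2/16 - 179*g/8 - 249/16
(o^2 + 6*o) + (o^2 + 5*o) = 2*o^2 + 11*o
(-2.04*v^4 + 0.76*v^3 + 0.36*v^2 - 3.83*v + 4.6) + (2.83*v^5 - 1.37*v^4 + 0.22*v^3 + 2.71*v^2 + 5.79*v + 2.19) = 2.83*v^5 - 3.41*v^4 + 0.98*v^3 + 3.07*v^2 + 1.96*v + 6.79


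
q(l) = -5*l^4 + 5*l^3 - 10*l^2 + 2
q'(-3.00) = 735.00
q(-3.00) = -628.00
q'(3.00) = -465.00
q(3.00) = -358.00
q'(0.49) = -8.55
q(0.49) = -0.10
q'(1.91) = -122.84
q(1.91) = -66.18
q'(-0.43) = 12.96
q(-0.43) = -0.42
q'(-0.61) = 22.32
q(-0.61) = -3.55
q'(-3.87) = 1461.27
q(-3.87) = -1559.11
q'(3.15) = -539.28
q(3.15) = -433.23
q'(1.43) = -56.41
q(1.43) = -24.74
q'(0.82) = -17.34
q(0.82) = -4.23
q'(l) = -20*l^3 + 15*l^2 - 20*l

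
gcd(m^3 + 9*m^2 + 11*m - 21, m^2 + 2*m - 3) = m^2 + 2*m - 3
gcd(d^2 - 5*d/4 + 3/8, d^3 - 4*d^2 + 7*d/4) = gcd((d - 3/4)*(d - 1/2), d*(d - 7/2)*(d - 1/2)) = d - 1/2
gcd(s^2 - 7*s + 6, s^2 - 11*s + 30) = s - 6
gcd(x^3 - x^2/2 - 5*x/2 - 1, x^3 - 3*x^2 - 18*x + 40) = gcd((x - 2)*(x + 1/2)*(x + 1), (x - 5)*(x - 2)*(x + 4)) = x - 2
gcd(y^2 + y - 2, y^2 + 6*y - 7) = y - 1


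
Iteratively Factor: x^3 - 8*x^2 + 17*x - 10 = (x - 2)*(x^2 - 6*x + 5) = (x - 5)*(x - 2)*(x - 1)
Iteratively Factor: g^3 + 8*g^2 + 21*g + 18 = (g + 2)*(g^2 + 6*g + 9) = (g + 2)*(g + 3)*(g + 3)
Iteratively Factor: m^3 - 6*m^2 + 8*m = (m)*(m^2 - 6*m + 8) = m*(m - 4)*(m - 2)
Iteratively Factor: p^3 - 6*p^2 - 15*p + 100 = (p + 4)*(p^2 - 10*p + 25) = (p - 5)*(p + 4)*(p - 5)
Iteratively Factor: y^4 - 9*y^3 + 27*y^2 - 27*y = (y - 3)*(y^3 - 6*y^2 + 9*y) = y*(y - 3)*(y^2 - 6*y + 9) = y*(y - 3)^2*(y - 3)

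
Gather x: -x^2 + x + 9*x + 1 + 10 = -x^2 + 10*x + 11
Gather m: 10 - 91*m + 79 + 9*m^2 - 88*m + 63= 9*m^2 - 179*m + 152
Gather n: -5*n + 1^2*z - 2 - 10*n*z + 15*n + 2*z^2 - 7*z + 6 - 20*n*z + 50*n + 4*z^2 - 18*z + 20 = n*(60 - 30*z) + 6*z^2 - 24*z + 24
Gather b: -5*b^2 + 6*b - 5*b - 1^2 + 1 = -5*b^2 + b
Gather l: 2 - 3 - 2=-3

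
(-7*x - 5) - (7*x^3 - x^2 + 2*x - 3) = -7*x^3 + x^2 - 9*x - 2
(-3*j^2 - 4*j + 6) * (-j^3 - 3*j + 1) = 3*j^5 + 4*j^4 + 3*j^3 + 9*j^2 - 22*j + 6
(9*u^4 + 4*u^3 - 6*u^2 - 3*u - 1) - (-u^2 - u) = 9*u^4 + 4*u^3 - 5*u^2 - 2*u - 1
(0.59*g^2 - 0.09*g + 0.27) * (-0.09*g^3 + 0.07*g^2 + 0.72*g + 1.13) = -0.0531*g^5 + 0.0494*g^4 + 0.3942*g^3 + 0.6208*g^2 + 0.0927*g + 0.3051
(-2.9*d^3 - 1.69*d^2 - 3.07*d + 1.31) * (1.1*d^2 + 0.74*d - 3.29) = -3.19*d^5 - 4.005*d^4 + 4.9134*d^3 + 4.7293*d^2 + 11.0697*d - 4.3099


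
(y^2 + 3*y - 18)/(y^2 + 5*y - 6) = (y - 3)/(y - 1)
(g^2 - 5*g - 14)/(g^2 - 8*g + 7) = (g + 2)/(g - 1)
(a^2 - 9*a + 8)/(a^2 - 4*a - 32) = (a - 1)/(a + 4)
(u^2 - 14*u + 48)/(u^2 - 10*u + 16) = (u - 6)/(u - 2)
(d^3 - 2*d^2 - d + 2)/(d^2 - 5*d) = (d^3 - 2*d^2 - d + 2)/(d*(d - 5))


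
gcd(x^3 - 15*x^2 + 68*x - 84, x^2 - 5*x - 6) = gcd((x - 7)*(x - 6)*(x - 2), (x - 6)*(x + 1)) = x - 6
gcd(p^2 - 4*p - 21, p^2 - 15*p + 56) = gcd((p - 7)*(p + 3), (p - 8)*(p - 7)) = p - 7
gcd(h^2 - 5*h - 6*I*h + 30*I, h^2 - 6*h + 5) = h - 5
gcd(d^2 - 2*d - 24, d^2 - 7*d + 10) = 1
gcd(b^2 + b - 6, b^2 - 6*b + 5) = 1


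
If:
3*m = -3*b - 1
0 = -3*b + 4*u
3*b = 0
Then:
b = 0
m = -1/3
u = 0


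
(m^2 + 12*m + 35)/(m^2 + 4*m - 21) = (m + 5)/(m - 3)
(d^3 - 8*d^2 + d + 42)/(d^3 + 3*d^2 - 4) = (d^2 - 10*d + 21)/(d^2 + d - 2)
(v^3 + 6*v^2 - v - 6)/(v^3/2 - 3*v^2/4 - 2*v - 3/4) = 4*(v^2 + 5*v - 6)/(2*v^2 - 5*v - 3)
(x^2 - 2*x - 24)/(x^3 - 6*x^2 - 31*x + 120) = (x^2 - 2*x - 24)/(x^3 - 6*x^2 - 31*x + 120)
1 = 1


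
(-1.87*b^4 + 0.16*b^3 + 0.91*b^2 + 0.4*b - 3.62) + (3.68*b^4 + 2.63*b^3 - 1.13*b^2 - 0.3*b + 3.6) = 1.81*b^4 + 2.79*b^3 - 0.22*b^2 + 0.1*b - 0.02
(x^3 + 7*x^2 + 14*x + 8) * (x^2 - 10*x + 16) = x^5 - 3*x^4 - 40*x^3 - 20*x^2 + 144*x + 128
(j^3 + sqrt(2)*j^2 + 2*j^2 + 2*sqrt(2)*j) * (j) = j^4 + sqrt(2)*j^3 + 2*j^3 + 2*sqrt(2)*j^2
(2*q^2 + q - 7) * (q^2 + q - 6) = 2*q^4 + 3*q^3 - 18*q^2 - 13*q + 42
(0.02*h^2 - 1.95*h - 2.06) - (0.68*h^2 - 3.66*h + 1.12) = -0.66*h^2 + 1.71*h - 3.18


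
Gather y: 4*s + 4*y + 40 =4*s + 4*y + 40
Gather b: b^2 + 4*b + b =b^2 + 5*b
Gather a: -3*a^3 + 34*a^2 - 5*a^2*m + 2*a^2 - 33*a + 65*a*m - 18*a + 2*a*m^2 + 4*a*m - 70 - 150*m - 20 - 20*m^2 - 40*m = -3*a^3 + a^2*(36 - 5*m) + a*(2*m^2 + 69*m - 51) - 20*m^2 - 190*m - 90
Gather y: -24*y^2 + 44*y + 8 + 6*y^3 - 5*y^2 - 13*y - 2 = 6*y^3 - 29*y^2 + 31*y + 6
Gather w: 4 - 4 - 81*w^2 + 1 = 1 - 81*w^2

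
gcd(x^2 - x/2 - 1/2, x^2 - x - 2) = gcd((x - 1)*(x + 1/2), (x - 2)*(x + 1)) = 1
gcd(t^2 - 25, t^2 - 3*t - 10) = t - 5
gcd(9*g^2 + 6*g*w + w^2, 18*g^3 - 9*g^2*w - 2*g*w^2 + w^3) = 3*g + w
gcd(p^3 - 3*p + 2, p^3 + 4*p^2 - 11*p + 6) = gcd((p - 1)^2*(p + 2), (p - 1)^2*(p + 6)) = p^2 - 2*p + 1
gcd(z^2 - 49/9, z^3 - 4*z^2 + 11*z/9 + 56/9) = z - 7/3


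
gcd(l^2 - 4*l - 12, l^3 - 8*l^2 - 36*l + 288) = l - 6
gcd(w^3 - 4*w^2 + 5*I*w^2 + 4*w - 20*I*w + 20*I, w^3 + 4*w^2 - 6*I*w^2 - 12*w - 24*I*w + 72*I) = w - 2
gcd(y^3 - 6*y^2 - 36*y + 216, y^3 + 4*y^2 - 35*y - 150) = y - 6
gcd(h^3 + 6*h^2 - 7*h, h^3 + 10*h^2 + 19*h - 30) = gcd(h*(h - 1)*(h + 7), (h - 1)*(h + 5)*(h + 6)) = h - 1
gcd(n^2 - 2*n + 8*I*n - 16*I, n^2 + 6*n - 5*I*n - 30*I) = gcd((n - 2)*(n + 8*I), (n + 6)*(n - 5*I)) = 1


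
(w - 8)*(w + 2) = w^2 - 6*w - 16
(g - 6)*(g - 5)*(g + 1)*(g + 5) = g^4 - 5*g^3 - 31*g^2 + 125*g + 150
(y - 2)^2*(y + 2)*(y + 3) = y^4 + y^3 - 10*y^2 - 4*y + 24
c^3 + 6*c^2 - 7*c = c*(c - 1)*(c + 7)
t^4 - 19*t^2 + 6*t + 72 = (t - 3)^2*(t + 2)*(t + 4)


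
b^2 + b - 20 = (b - 4)*(b + 5)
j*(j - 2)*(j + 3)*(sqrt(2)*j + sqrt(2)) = sqrt(2)*j^4 + 2*sqrt(2)*j^3 - 5*sqrt(2)*j^2 - 6*sqrt(2)*j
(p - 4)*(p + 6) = p^2 + 2*p - 24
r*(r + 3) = r^2 + 3*r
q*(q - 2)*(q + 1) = q^3 - q^2 - 2*q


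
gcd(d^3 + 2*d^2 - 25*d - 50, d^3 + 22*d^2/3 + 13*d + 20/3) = d + 5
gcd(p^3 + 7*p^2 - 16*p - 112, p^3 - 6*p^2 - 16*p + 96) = p^2 - 16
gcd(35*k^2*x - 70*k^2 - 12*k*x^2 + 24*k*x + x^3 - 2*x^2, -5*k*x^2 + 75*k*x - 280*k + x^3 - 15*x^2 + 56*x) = -5*k + x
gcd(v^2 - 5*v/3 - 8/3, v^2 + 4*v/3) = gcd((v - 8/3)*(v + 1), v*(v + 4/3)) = 1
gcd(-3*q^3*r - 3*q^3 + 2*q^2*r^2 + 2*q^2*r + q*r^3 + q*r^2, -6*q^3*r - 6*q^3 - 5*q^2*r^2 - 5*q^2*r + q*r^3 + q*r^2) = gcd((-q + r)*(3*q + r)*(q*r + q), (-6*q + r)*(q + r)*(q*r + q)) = q*r + q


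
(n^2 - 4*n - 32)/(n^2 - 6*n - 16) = (n + 4)/(n + 2)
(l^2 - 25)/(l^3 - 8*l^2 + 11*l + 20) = (l + 5)/(l^2 - 3*l - 4)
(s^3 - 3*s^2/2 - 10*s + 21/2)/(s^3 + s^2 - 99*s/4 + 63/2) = 2*(s^2 + 2*s - 3)/(2*s^2 + 9*s - 18)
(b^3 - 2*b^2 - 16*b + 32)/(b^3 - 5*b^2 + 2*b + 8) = (b + 4)/(b + 1)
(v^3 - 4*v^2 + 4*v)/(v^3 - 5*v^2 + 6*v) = (v - 2)/(v - 3)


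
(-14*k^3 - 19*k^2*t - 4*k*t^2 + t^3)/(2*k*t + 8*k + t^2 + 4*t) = (-7*k^2 - 6*k*t + t^2)/(t + 4)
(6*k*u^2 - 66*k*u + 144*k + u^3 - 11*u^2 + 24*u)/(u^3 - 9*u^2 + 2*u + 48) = (6*k + u)/(u + 2)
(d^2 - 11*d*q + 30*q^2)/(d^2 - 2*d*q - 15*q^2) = (d - 6*q)/(d + 3*q)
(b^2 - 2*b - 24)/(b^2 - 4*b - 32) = (b - 6)/(b - 8)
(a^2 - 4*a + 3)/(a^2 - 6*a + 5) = (a - 3)/(a - 5)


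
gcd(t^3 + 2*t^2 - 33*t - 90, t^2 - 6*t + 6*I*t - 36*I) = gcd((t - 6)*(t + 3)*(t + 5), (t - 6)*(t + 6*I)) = t - 6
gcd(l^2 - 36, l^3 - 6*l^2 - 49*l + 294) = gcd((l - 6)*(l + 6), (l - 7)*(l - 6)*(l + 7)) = l - 6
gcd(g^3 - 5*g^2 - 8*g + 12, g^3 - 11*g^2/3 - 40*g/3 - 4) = g^2 - 4*g - 12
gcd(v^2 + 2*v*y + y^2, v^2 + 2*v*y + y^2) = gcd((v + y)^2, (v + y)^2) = v^2 + 2*v*y + y^2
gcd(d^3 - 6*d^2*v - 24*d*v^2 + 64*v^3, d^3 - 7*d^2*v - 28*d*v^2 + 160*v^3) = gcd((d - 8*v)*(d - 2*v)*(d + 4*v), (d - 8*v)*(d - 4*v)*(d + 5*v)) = -d + 8*v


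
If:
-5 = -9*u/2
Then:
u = 10/9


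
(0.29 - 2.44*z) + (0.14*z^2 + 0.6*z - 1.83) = 0.14*z^2 - 1.84*z - 1.54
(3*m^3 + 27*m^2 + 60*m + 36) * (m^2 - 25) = 3*m^5 + 27*m^4 - 15*m^3 - 639*m^2 - 1500*m - 900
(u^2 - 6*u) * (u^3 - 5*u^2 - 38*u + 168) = u^5 - 11*u^4 - 8*u^3 + 396*u^2 - 1008*u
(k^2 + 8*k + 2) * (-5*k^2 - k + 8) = -5*k^4 - 41*k^3 - 10*k^2 + 62*k + 16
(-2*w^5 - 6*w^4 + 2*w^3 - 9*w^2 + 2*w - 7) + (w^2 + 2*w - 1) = -2*w^5 - 6*w^4 + 2*w^3 - 8*w^2 + 4*w - 8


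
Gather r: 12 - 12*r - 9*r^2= -9*r^2 - 12*r + 12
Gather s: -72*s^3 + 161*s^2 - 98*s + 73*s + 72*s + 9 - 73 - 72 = -72*s^3 + 161*s^2 + 47*s - 136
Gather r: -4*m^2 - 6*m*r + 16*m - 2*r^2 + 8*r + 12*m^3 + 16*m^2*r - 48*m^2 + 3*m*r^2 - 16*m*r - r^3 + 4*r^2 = 12*m^3 - 52*m^2 + 16*m - r^3 + r^2*(3*m + 2) + r*(16*m^2 - 22*m + 8)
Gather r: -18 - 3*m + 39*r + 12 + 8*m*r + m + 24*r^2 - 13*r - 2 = -2*m + 24*r^2 + r*(8*m + 26) - 8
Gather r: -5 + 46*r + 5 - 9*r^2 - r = -9*r^2 + 45*r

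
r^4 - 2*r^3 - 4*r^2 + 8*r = r*(r - 2)^2*(r + 2)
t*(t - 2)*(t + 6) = t^3 + 4*t^2 - 12*t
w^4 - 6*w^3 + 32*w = w*(w - 4)^2*(w + 2)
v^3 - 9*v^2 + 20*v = v*(v - 5)*(v - 4)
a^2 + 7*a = a*(a + 7)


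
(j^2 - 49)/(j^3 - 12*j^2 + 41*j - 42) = (j + 7)/(j^2 - 5*j + 6)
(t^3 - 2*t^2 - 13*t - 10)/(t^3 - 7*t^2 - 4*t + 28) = (t^2 - 4*t - 5)/(t^2 - 9*t + 14)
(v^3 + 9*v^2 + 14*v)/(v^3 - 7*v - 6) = v*(v + 7)/(v^2 - 2*v - 3)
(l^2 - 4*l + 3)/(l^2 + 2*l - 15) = (l - 1)/(l + 5)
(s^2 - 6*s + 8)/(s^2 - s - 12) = (s - 2)/(s + 3)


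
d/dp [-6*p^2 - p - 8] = -12*p - 1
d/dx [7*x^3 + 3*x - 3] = 21*x^2 + 3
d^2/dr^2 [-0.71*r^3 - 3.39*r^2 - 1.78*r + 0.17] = -4.26*r - 6.78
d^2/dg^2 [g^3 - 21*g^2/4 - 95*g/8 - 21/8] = 6*g - 21/2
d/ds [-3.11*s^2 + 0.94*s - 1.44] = 0.94 - 6.22*s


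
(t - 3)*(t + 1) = t^2 - 2*t - 3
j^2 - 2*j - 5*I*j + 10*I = (j - 2)*(j - 5*I)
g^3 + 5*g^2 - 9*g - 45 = (g - 3)*(g + 3)*(g + 5)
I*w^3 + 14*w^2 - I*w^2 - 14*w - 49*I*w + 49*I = (w - 7*I)^2*(I*w - I)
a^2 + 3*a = a*(a + 3)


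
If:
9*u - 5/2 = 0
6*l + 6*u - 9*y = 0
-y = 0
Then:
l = -5/18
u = 5/18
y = 0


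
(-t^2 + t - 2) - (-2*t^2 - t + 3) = t^2 + 2*t - 5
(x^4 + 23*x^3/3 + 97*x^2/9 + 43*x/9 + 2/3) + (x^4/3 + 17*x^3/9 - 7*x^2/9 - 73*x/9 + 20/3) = 4*x^4/3 + 86*x^3/9 + 10*x^2 - 10*x/3 + 22/3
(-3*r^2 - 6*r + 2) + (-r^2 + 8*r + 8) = -4*r^2 + 2*r + 10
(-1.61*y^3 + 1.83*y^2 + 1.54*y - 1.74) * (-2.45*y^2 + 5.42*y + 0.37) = 3.9445*y^5 - 13.2097*y^4 + 5.5499*y^3 + 13.2869*y^2 - 8.861*y - 0.6438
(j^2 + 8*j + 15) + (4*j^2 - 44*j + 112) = 5*j^2 - 36*j + 127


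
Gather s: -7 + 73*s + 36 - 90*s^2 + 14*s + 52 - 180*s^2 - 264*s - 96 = -270*s^2 - 177*s - 15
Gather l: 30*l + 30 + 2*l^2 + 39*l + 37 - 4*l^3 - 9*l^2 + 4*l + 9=-4*l^3 - 7*l^2 + 73*l + 76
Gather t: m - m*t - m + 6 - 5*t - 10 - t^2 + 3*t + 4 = -t^2 + t*(-m - 2)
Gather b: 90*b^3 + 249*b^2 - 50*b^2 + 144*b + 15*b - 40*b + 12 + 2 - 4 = 90*b^3 + 199*b^2 + 119*b + 10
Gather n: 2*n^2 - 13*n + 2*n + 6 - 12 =2*n^2 - 11*n - 6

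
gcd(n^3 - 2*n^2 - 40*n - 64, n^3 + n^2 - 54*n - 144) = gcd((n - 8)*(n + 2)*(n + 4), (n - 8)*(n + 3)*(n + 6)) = n - 8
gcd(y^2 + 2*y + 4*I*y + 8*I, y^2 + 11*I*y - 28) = y + 4*I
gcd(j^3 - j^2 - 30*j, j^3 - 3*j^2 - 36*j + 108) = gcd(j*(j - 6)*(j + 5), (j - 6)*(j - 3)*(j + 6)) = j - 6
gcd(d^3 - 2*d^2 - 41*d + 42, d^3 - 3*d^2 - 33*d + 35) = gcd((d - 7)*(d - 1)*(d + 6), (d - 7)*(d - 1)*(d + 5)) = d^2 - 8*d + 7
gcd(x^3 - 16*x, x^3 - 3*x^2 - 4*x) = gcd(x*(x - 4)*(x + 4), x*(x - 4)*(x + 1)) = x^2 - 4*x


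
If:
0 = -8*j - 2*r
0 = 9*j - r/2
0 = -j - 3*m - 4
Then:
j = 0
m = -4/3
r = 0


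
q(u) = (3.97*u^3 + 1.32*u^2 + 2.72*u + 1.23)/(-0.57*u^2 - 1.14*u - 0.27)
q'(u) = (1.14*u + 1.14)*(3.97*u^3 + 1.32*u^2 + 2.72*u + 1.23)/(-0.57*u^2 - 1.14*u - 0.27)^2 + (11.91*u^2 + 2.64*u + 2.72)/(-0.57*u^2 - 1.14*u - 0.27) = (-2.2629*u^4 - 9.0516*u^3 - 3.1701*u^2 + 0.6894*u + 0.6678)/(0.3249*u^4 + 1.2996*u^3 + 1.6074*u^2 + 0.6156*u + 0.0729)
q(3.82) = -19.48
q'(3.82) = -6.15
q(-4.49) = 51.75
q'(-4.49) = -3.78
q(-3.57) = 49.73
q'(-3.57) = 0.17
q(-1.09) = -17.97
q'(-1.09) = 53.61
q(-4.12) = 50.53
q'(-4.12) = -2.72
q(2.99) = -14.51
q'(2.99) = -5.82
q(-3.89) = 50.01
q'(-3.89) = -1.78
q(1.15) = -5.20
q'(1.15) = -3.75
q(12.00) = -73.77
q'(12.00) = -6.83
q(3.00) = -14.56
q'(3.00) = -5.83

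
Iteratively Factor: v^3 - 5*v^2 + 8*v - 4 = (v - 2)*(v^2 - 3*v + 2) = (v - 2)^2*(v - 1)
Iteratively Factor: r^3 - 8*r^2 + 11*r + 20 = (r + 1)*(r^2 - 9*r + 20) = (r - 5)*(r + 1)*(r - 4)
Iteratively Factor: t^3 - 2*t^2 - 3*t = (t + 1)*(t^2 - 3*t) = (t - 3)*(t + 1)*(t)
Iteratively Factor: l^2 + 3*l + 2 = (l + 1)*(l + 2)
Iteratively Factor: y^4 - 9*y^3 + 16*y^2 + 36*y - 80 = (y - 4)*(y^3 - 5*y^2 - 4*y + 20) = (y - 5)*(y - 4)*(y^2 - 4) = (y - 5)*(y - 4)*(y - 2)*(y + 2)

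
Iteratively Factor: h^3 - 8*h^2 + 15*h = (h - 3)*(h^2 - 5*h) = h*(h - 3)*(h - 5)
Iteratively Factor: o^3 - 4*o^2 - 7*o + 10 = (o + 2)*(o^2 - 6*o + 5) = (o - 5)*(o + 2)*(o - 1)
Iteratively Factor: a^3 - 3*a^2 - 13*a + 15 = (a + 3)*(a^2 - 6*a + 5) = (a - 1)*(a + 3)*(a - 5)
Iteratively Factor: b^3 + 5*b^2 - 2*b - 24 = (b - 2)*(b^2 + 7*b + 12) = (b - 2)*(b + 3)*(b + 4)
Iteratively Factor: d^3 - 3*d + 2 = (d + 2)*(d^2 - 2*d + 1) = (d - 1)*(d + 2)*(d - 1)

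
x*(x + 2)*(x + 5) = x^3 + 7*x^2 + 10*x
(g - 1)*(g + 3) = g^2 + 2*g - 3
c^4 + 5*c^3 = c^3*(c + 5)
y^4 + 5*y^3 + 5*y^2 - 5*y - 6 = (y - 1)*(y + 1)*(y + 2)*(y + 3)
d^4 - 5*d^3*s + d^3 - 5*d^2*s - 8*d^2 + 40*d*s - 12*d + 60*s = (d - 3)*(d + 2)^2*(d - 5*s)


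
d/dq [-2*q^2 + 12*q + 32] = 12 - 4*q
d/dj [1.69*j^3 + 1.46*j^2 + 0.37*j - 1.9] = 5.07*j^2 + 2.92*j + 0.37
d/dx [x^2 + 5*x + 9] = 2*x + 5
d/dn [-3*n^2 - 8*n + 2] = -6*n - 8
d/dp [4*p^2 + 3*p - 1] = 8*p + 3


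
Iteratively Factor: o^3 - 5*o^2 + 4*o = (o)*(o^2 - 5*o + 4) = o*(o - 1)*(o - 4)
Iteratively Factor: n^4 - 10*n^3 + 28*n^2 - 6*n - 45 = (n - 3)*(n^3 - 7*n^2 + 7*n + 15) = (n - 5)*(n - 3)*(n^2 - 2*n - 3) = (n - 5)*(n - 3)^2*(n + 1)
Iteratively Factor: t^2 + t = (t)*(t + 1)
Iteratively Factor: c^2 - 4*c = (c)*(c - 4)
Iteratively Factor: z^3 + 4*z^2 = (z)*(z^2 + 4*z) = z*(z + 4)*(z)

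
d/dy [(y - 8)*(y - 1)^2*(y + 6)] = 4*y^3 - 12*y^2 - 86*y + 94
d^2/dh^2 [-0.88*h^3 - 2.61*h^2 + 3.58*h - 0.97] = -5.28*h - 5.22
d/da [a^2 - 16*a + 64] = 2*a - 16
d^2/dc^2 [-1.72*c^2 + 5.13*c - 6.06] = -3.44000000000000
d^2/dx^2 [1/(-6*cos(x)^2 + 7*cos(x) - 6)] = (-144*sin(x)^4 - 23*sin(x)^2 - 399*cos(x)/2 + 63*cos(3*x)/2 + 193)/(6*sin(x)^2 + 7*cos(x) - 12)^3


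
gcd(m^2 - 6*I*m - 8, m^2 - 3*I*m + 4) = m - 4*I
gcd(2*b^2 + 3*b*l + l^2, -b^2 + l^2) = b + l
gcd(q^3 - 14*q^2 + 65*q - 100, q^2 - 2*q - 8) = q - 4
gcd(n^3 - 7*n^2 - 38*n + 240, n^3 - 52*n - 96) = n^2 - 2*n - 48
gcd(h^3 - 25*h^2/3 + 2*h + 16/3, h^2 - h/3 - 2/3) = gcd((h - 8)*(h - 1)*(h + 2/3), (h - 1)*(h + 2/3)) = h^2 - h/3 - 2/3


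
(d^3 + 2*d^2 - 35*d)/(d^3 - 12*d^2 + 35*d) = (d + 7)/(d - 7)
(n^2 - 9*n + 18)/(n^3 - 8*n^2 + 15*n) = (n - 6)/(n*(n - 5))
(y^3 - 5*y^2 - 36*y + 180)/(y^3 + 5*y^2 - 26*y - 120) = (y - 6)/(y + 4)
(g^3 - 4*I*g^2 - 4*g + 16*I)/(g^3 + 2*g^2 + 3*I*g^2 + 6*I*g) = (g^2 - 2*g*(1 + 2*I) + 8*I)/(g*(g + 3*I))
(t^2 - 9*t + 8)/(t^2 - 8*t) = (t - 1)/t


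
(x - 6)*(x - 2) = x^2 - 8*x + 12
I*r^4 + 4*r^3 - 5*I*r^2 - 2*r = r*(r - 2*I)*(r - I)*(I*r + 1)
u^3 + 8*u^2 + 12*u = u*(u + 2)*(u + 6)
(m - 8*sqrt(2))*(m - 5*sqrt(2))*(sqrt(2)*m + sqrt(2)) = sqrt(2)*m^3 - 26*m^2 + sqrt(2)*m^2 - 26*m + 80*sqrt(2)*m + 80*sqrt(2)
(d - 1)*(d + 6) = d^2 + 5*d - 6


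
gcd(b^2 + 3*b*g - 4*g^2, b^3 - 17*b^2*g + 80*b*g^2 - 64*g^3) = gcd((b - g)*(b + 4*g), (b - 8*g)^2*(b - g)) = b - g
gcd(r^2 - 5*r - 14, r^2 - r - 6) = r + 2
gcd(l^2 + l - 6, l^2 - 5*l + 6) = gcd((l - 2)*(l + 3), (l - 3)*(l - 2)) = l - 2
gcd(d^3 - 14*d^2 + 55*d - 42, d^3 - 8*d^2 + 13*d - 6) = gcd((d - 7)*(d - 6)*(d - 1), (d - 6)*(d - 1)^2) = d^2 - 7*d + 6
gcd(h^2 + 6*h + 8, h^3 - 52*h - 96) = h + 2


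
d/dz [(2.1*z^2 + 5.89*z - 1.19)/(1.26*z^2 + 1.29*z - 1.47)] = (-4.7124*z^2 - 3.1752*z - 7.1232)/(1.5876*z^4 + 3.2508*z^3 - 2.0403*z^2 - 3.7926*z + 2.1609)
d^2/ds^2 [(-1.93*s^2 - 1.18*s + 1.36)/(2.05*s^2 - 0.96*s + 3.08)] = (-17.51438*s^3 + 107.40852*s^2 + 28.64424*s - 58.26288)/(8.615125*s^6 - 12.1032*s^5 + 44.49894*s^4 - 37.253376*s^3 + 66.856944*s^2 - 27.320832*s + 29.218112)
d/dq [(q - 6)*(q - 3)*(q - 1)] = 3*q^2 - 20*q + 27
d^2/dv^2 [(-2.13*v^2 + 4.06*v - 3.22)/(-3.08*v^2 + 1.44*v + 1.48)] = (-58.135616*v^3 + 241.5336*v^2 - 196.730688*v + 69.346528)/(29.218112*v^6 - 40.981248*v^5 - 22.959552*v^4 + 36.398592*v^3 + 11.032512*v^2 - 9.462528*v - 3.241792)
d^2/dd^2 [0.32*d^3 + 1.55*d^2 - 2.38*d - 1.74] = 1.92*d + 3.1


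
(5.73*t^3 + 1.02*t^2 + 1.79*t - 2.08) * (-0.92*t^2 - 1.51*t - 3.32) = -5.2716*t^5 - 9.5907*t^4 - 22.2106*t^3 - 4.1757*t^2 - 2.802*t + 6.9056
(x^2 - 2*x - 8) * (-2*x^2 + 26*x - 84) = -2*x^4 + 30*x^3 - 120*x^2 - 40*x + 672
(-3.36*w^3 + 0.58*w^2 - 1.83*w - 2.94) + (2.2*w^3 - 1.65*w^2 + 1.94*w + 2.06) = -1.16*w^3 - 1.07*w^2 + 0.11*w - 0.88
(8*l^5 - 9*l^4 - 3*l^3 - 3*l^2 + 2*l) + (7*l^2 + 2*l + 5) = 8*l^5 - 9*l^4 - 3*l^3 + 4*l^2 + 4*l + 5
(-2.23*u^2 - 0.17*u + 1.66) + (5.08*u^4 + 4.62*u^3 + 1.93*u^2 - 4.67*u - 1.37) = 5.08*u^4 + 4.62*u^3 - 0.3*u^2 - 4.84*u + 0.29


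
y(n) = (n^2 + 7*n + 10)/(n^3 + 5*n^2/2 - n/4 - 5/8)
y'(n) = (2*n + 7)/(n^3 + 5*n^2/2 - n/4 - 5/8) + (-3*n^2 - 5*n + 1/4)*(n^2 + 7*n + 10)/(n^3 + 5*n^2/2 - n/4 - 5/8)^2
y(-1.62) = 0.61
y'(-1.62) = 1.94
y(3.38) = 0.69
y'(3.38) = -0.32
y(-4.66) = 0.02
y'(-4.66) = 0.07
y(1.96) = 1.72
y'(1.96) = -1.58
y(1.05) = 6.10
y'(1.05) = -13.73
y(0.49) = -461.81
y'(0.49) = -45829.87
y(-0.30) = -22.70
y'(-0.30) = 77.26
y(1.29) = 3.86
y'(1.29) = -6.28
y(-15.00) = -0.05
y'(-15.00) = 0.00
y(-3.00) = 0.46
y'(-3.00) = 1.00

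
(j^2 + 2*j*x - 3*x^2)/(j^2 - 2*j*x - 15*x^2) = (-j + x)/(-j + 5*x)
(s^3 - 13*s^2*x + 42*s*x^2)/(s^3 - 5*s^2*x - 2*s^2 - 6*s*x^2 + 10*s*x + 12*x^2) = s*(s - 7*x)/(s^2 + s*x - 2*s - 2*x)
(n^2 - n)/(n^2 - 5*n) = (n - 1)/(n - 5)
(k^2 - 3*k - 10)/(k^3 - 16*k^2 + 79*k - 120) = (k + 2)/(k^2 - 11*k + 24)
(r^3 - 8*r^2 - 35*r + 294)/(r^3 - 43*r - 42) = (r - 7)/(r + 1)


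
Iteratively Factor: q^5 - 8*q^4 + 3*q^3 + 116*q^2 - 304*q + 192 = (q + 4)*(q^4 - 12*q^3 + 51*q^2 - 88*q + 48) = (q - 4)*(q + 4)*(q^3 - 8*q^2 + 19*q - 12) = (q - 4)*(q - 3)*(q + 4)*(q^2 - 5*q + 4) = (q - 4)^2*(q - 3)*(q + 4)*(q - 1)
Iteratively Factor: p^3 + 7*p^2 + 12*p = (p + 4)*(p^2 + 3*p) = p*(p + 4)*(p + 3)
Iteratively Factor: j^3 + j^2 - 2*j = (j + 2)*(j^2 - j) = (j - 1)*(j + 2)*(j)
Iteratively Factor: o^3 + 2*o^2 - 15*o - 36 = (o + 3)*(o^2 - o - 12) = (o - 4)*(o + 3)*(o + 3)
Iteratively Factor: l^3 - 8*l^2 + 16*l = (l - 4)*(l^2 - 4*l) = (l - 4)^2*(l)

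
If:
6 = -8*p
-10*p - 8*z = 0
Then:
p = -3/4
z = 15/16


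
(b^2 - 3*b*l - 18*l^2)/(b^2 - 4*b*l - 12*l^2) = (b + 3*l)/(b + 2*l)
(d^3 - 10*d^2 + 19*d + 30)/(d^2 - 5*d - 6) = d - 5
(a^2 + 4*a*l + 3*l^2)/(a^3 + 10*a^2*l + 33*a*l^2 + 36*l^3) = (a + l)/(a^2 + 7*a*l + 12*l^2)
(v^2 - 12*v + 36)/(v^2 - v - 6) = (-v^2 + 12*v - 36)/(-v^2 + v + 6)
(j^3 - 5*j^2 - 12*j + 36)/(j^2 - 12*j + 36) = (j^2 + j - 6)/(j - 6)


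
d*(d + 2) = d^2 + 2*d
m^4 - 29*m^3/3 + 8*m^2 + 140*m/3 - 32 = (m - 8)*(m - 3)*(m - 2/3)*(m + 2)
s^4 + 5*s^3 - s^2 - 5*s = s*(s - 1)*(s + 1)*(s + 5)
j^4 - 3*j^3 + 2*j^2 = j^2*(j - 2)*(j - 1)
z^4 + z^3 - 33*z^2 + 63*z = z*(z - 3)^2*(z + 7)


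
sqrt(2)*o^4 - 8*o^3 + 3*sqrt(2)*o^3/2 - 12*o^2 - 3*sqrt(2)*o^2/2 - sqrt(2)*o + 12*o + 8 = (o - 1)*(o + 2)*(o - 4*sqrt(2))*(sqrt(2)*o + sqrt(2)/2)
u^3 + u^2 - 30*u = u*(u - 5)*(u + 6)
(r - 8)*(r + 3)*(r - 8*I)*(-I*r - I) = -I*r^4 - 8*r^3 + 4*I*r^3 + 32*r^2 + 29*I*r^2 + 232*r + 24*I*r + 192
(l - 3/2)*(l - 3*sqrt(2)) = l^2 - 3*sqrt(2)*l - 3*l/2 + 9*sqrt(2)/2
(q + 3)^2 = q^2 + 6*q + 9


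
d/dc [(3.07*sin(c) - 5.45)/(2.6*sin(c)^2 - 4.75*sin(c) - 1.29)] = (-7.982*sin(c)^2 + 28.34*sin(c) - 29.8478)*cos(c)/(6.76*sin(c)^4 - 24.7*sin(c)^3 + 15.8545*sin(c)^2 + 12.255*sin(c) + 1.6641)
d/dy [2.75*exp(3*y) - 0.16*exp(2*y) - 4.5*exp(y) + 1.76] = (8.25*exp(2*y) - 0.32*exp(y) - 4.5)*exp(y)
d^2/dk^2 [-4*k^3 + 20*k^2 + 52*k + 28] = 40 - 24*k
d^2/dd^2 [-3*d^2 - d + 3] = -6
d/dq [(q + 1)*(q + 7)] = 2*q + 8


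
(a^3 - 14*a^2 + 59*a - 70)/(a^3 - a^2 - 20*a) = (a^2 - 9*a + 14)/(a*(a + 4))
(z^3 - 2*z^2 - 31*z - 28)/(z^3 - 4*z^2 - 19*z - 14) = (z + 4)/(z + 2)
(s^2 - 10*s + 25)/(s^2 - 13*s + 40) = (s - 5)/(s - 8)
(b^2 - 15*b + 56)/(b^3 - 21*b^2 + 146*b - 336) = 1/(b - 6)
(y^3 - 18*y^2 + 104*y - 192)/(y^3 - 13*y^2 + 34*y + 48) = (y - 4)/(y + 1)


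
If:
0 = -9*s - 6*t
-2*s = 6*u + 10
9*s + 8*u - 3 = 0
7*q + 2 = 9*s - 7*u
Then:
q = 739/133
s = 49/19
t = -147/38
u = -48/19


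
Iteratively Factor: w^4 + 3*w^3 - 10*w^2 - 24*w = (w + 4)*(w^3 - w^2 - 6*w) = (w - 3)*(w + 4)*(w^2 + 2*w) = (w - 3)*(w + 2)*(w + 4)*(w)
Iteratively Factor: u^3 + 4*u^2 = (u)*(u^2 + 4*u) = u*(u + 4)*(u)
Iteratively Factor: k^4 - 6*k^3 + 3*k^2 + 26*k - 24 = (k - 1)*(k^3 - 5*k^2 - 2*k + 24) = (k - 4)*(k - 1)*(k^2 - k - 6) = (k - 4)*(k - 3)*(k - 1)*(k + 2)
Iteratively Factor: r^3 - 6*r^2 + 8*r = (r)*(r^2 - 6*r + 8) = r*(r - 2)*(r - 4)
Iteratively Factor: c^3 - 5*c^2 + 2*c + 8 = (c - 4)*(c^2 - c - 2) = (c - 4)*(c - 2)*(c + 1)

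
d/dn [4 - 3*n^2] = -6*n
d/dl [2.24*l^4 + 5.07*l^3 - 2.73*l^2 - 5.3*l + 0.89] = 8.96*l^3 + 15.21*l^2 - 5.46*l - 5.3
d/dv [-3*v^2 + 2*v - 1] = 2 - 6*v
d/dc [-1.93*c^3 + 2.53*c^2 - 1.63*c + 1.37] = -5.79*c^2 + 5.06*c - 1.63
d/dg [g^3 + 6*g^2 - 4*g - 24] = 3*g^2 + 12*g - 4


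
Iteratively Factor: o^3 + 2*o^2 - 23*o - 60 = (o - 5)*(o^2 + 7*o + 12) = (o - 5)*(o + 3)*(o + 4)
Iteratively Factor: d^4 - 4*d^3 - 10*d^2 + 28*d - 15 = (d - 5)*(d^3 + d^2 - 5*d + 3) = (d - 5)*(d - 1)*(d^2 + 2*d - 3) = (d - 5)*(d - 1)*(d + 3)*(d - 1)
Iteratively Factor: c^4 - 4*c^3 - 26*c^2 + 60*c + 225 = (c - 5)*(c^3 + c^2 - 21*c - 45) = (c - 5)*(c + 3)*(c^2 - 2*c - 15) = (c - 5)*(c + 3)^2*(c - 5)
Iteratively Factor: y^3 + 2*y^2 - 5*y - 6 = (y - 2)*(y^2 + 4*y + 3) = (y - 2)*(y + 3)*(y + 1)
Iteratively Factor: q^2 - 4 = (q - 2)*(q + 2)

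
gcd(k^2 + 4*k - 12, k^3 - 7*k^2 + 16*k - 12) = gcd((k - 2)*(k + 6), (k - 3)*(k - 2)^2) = k - 2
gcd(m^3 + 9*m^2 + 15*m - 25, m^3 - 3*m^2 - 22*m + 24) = m - 1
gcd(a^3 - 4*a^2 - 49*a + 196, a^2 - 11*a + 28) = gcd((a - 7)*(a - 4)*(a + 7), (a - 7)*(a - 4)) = a^2 - 11*a + 28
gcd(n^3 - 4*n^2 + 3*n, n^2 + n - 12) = n - 3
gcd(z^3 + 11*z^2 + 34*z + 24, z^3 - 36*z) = z + 6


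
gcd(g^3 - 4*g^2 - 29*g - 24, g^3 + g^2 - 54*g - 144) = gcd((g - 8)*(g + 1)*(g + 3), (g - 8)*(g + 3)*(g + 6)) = g^2 - 5*g - 24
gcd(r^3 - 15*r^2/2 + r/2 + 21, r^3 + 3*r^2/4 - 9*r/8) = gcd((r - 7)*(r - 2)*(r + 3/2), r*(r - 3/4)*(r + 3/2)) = r + 3/2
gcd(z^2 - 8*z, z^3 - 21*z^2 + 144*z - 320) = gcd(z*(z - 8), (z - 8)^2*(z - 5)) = z - 8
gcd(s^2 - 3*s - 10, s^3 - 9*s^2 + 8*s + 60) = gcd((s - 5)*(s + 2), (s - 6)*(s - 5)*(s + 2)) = s^2 - 3*s - 10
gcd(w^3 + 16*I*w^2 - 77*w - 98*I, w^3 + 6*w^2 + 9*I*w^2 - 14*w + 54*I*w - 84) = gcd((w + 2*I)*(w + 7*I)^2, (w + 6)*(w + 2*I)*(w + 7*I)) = w^2 + 9*I*w - 14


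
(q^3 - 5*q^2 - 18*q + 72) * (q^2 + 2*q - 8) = q^5 - 3*q^4 - 36*q^3 + 76*q^2 + 288*q - 576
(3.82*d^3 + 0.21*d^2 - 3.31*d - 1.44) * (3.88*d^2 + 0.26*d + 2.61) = 14.8216*d^5 + 1.808*d^4 - 2.818*d^3 - 5.8997*d^2 - 9.0135*d - 3.7584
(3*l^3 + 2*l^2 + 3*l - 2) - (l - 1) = 3*l^3 + 2*l^2 + 2*l - 1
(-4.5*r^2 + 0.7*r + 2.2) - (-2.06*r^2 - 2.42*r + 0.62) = -2.44*r^2 + 3.12*r + 1.58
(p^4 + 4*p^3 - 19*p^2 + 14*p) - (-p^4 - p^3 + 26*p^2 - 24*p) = 2*p^4 + 5*p^3 - 45*p^2 + 38*p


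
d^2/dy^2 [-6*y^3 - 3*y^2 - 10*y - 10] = -36*y - 6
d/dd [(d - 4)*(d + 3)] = 2*d - 1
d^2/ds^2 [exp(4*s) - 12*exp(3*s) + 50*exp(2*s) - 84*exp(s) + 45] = (16*exp(3*s) - 108*exp(2*s) + 200*exp(s) - 84)*exp(s)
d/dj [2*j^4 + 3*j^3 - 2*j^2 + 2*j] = 8*j^3 + 9*j^2 - 4*j + 2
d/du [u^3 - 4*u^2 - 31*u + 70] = 3*u^2 - 8*u - 31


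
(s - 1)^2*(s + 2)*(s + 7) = s^4 + 7*s^3 - 3*s^2 - 19*s + 14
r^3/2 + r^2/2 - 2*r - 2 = (r/2 + 1)*(r - 2)*(r + 1)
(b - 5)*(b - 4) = b^2 - 9*b + 20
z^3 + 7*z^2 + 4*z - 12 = (z - 1)*(z + 2)*(z + 6)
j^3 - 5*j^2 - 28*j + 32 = (j - 8)*(j - 1)*(j + 4)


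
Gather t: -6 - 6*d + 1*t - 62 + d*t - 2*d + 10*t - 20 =-8*d + t*(d + 11) - 88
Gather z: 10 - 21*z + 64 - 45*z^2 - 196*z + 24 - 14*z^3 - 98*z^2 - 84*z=-14*z^3 - 143*z^2 - 301*z + 98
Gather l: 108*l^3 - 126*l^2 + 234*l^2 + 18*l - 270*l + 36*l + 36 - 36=108*l^3 + 108*l^2 - 216*l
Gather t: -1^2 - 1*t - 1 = -t - 2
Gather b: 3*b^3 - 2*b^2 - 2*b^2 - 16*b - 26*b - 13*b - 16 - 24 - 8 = 3*b^3 - 4*b^2 - 55*b - 48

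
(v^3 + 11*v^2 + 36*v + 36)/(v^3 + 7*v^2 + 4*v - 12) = (v + 3)/(v - 1)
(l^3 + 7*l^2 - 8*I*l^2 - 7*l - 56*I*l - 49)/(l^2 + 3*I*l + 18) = (l^3 + l^2*(7 - 8*I) + l*(-7 - 56*I) - 49)/(l^2 + 3*I*l + 18)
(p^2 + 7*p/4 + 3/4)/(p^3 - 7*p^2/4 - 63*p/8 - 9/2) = 2*(p + 1)/(2*p^2 - 5*p - 12)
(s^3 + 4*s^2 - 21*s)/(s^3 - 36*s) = (s^2 + 4*s - 21)/(s^2 - 36)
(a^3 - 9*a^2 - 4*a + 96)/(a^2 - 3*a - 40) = (a^2 - a - 12)/(a + 5)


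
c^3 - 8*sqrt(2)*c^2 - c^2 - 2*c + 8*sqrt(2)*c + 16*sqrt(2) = (c - 2)*(c + 1)*(c - 8*sqrt(2))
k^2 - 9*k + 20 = (k - 5)*(k - 4)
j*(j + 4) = j^2 + 4*j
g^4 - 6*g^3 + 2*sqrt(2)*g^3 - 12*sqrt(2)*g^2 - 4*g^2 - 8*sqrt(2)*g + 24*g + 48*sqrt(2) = (g - 6)*(g - 2)*(g + 2)*(g + 2*sqrt(2))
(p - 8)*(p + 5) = p^2 - 3*p - 40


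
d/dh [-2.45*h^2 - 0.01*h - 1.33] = -4.9*h - 0.01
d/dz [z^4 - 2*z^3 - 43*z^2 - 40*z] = 4*z^3 - 6*z^2 - 86*z - 40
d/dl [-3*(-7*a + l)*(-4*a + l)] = 33*a - 6*l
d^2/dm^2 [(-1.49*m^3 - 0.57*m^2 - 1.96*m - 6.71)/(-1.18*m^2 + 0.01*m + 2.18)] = (8.88178419700125e-16*m^4 + 13.13771*m^3 + 65.050524*m^2 + 72.262812*m + 39.85523)/(1.643032*m^6 - 0.041772*m^5 - 9.105942*m^4 + 0.154343*m^3 + 16.822842*m^2 - 0.142572*m - 10.360232)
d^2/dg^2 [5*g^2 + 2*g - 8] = 10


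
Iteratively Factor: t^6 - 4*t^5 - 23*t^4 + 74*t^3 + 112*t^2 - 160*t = (t - 5)*(t^5 + t^4 - 18*t^3 - 16*t^2 + 32*t) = (t - 5)*(t - 1)*(t^4 + 2*t^3 - 16*t^2 - 32*t) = t*(t - 5)*(t - 1)*(t^3 + 2*t^2 - 16*t - 32) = t*(t - 5)*(t - 4)*(t - 1)*(t^2 + 6*t + 8) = t*(t - 5)*(t - 4)*(t - 1)*(t + 2)*(t + 4)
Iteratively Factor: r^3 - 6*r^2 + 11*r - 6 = (r - 1)*(r^2 - 5*r + 6) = (r - 2)*(r - 1)*(r - 3)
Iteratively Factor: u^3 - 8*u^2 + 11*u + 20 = (u - 5)*(u^2 - 3*u - 4) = (u - 5)*(u - 4)*(u + 1)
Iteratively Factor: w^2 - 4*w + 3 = (w - 1)*(w - 3)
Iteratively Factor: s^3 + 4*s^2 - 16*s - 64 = (s - 4)*(s^2 + 8*s + 16) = (s - 4)*(s + 4)*(s + 4)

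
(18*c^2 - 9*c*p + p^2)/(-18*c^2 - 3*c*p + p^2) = (-3*c + p)/(3*c + p)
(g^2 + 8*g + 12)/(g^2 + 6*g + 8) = (g + 6)/(g + 4)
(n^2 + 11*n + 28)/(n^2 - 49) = (n + 4)/(n - 7)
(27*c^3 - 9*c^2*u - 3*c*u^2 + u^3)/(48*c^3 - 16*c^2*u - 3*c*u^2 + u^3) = (-9*c^2 + u^2)/(-16*c^2 + u^2)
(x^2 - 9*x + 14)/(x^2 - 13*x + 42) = (x - 2)/(x - 6)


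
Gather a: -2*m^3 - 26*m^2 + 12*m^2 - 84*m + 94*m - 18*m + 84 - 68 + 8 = -2*m^3 - 14*m^2 - 8*m + 24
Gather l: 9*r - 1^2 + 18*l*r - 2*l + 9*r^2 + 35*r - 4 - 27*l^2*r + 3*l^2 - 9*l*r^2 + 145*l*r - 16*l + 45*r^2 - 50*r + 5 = l^2*(3 - 27*r) + l*(-9*r^2 + 163*r - 18) + 54*r^2 - 6*r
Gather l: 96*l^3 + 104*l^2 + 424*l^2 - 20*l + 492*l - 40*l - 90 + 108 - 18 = 96*l^3 + 528*l^2 + 432*l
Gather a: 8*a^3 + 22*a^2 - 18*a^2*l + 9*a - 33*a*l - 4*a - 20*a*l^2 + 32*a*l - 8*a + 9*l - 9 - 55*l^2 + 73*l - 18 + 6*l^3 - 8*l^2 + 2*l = 8*a^3 + a^2*(22 - 18*l) + a*(-20*l^2 - l - 3) + 6*l^3 - 63*l^2 + 84*l - 27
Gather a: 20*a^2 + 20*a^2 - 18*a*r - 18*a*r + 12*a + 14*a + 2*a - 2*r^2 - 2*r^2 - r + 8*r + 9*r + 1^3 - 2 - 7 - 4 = 40*a^2 + a*(28 - 36*r) - 4*r^2 + 16*r - 12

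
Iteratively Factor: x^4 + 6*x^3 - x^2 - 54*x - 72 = (x + 2)*(x^3 + 4*x^2 - 9*x - 36) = (x + 2)*(x + 4)*(x^2 - 9) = (x - 3)*(x + 2)*(x + 4)*(x + 3)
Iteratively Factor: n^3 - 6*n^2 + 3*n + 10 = (n - 5)*(n^2 - n - 2) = (n - 5)*(n - 2)*(n + 1)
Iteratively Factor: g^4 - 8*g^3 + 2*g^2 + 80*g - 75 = (g - 5)*(g^3 - 3*g^2 - 13*g + 15) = (g - 5)*(g + 3)*(g^2 - 6*g + 5) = (g - 5)^2*(g + 3)*(g - 1)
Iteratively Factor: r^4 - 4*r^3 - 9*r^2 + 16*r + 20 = (r + 1)*(r^3 - 5*r^2 - 4*r + 20) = (r + 1)*(r + 2)*(r^2 - 7*r + 10) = (r - 5)*(r + 1)*(r + 2)*(r - 2)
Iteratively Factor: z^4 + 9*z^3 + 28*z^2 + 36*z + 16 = (z + 4)*(z^3 + 5*z^2 + 8*z + 4) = (z + 2)*(z + 4)*(z^2 + 3*z + 2) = (z + 2)^2*(z + 4)*(z + 1)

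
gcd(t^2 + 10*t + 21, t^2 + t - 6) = t + 3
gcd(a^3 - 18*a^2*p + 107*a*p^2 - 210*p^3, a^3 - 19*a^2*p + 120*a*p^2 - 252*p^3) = a^2 - 13*a*p + 42*p^2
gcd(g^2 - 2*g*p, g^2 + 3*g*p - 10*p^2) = -g + 2*p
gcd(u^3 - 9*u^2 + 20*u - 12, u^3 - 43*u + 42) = u^2 - 7*u + 6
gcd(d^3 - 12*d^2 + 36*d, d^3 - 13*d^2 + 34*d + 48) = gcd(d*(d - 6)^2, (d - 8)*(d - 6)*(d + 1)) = d - 6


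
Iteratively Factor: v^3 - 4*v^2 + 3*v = (v - 1)*(v^2 - 3*v) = (v - 3)*(v - 1)*(v)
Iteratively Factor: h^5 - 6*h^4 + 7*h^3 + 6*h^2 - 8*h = (h + 1)*(h^4 - 7*h^3 + 14*h^2 - 8*h) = (h - 1)*(h + 1)*(h^3 - 6*h^2 + 8*h) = h*(h - 1)*(h + 1)*(h^2 - 6*h + 8) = h*(h - 2)*(h - 1)*(h + 1)*(h - 4)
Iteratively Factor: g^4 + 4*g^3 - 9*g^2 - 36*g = (g - 3)*(g^3 + 7*g^2 + 12*g) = g*(g - 3)*(g^2 + 7*g + 12) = g*(g - 3)*(g + 4)*(g + 3)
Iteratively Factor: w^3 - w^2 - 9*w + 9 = (w - 1)*(w^2 - 9) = (w - 1)*(w + 3)*(w - 3)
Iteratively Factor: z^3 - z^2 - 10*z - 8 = (z - 4)*(z^2 + 3*z + 2) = (z - 4)*(z + 2)*(z + 1)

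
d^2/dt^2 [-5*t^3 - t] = -30*t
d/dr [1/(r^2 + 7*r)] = (-2*r - 7)/(r^2*(r + 7)^2)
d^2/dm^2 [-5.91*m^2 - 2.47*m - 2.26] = -11.8200000000000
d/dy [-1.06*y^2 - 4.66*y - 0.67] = -2.12*y - 4.66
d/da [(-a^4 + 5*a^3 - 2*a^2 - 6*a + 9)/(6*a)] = -a^2/2 + 5*a/3 - 1/3 - 3/(2*a^2)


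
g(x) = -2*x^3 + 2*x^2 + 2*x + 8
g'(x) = -6*x^2 + 4*x + 2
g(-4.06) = 166.69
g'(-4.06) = -113.14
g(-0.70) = 8.27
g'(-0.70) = -3.74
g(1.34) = 9.46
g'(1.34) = -3.41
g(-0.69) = 8.23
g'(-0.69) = -3.62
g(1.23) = 9.76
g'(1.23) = -2.16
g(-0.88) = 9.15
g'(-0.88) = -6.17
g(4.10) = -88.02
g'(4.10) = -82.46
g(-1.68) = 19.77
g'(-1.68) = -21.65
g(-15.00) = 7178.00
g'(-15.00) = -1408.00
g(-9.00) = 1610.00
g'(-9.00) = -520.00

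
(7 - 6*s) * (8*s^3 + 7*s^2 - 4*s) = -48*s^4 + 14*s^3 + 73*s^2 - 28*s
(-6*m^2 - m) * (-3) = 18*m^2 + 3*m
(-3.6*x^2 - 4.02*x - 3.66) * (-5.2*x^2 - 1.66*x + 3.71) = 18.72*x^4 + 26.88*x^3 + 12.3492*x^2 - 8.8386*x - 13.5786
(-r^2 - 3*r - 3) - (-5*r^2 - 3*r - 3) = 4*r^2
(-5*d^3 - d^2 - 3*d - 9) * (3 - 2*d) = 10*d^4 - 13*d^3 + 3*d^2 + 9*d - 27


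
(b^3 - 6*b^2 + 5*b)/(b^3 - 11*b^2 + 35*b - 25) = b/(b - 5)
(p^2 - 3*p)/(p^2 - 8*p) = (p - 3)/(p - 8)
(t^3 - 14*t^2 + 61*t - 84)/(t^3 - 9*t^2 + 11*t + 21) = (t - 4)/(t + 1)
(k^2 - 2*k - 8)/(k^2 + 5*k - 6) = (k^2 - 2*k - 8)/(k^2 + 5*k - 6)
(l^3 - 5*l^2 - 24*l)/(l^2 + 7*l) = (l^2 - 5*l - 24)/(l + 7)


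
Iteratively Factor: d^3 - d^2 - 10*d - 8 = (d - 4)*(d^2 + 3*d + 2) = (d - 4)*(d + 1)*(d + 2)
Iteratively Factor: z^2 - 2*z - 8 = (z + 2)*(z - 4)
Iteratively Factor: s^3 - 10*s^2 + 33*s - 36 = (s - 3)*(s^2 - 7*s + 12) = (s - 4)*(s - 3)*(s - 3)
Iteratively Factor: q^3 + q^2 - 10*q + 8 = (q - 2)*(q^2 + 3*q - 4) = (q - 2)*(q + 4)*(q - 1)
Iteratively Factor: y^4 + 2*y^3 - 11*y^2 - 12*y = (y)*(y^3 + 2*y^2 - 11*y - 12) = y*(y - 3)*(y^2 + 5*y + 4) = y*(y - 3)*(y + 1)*(y + 4)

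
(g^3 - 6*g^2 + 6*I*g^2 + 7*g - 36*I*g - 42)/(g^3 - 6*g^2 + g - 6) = (g + 7*I)/(g + I)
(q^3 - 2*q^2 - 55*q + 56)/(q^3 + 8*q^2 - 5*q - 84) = (q^2 - 9*q + 8)/(q^2 + q - 12)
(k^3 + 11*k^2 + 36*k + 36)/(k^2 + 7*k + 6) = (k^2 + 5*k + 6)/(k + 1)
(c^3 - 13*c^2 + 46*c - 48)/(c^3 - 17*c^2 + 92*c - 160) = (c^2 - 5*c + 6)/(c^2 - 9*c + 20)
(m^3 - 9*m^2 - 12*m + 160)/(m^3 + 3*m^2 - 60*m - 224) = (m - 5)/(m + 7)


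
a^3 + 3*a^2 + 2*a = a*(a + 1)*(a + 2)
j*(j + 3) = j^2 + 3*j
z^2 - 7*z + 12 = (z - 4)*(z - 3)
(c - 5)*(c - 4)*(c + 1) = c^3 - 8*c^2 + 11*c + 20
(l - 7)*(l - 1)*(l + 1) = l^3 - 7*l^2 - l + 7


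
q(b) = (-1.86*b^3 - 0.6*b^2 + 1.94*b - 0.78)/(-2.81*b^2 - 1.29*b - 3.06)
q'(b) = (5.62*b + 1.29)*(-1.86*b^3 - 0.6*b^2 + 1.94*b - 0.78)/(-2.81*b^2 - 1.29*b - 3.06)^2 + (-5.58*b^2 - 1.2*b + 1.94)/(-2.81*b^2 - 1.29*b - 3.06)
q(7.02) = 4.38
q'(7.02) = 0.68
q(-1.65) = -0.32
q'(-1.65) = 1.02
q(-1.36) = -0.02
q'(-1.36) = 1.02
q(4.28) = 2.49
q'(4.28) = 0.71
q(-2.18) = -0.84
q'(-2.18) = 0.94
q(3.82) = 2.16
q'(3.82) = 0.71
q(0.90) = 0.13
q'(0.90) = 0.43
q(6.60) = 4.10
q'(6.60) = 0.69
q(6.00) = 3.68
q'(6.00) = 0.69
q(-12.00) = -7.91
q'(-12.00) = 0.67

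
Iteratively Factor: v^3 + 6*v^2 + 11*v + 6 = (v + 1)*(v^2 + 5*v + 6) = (v + 1)*(v + 2)*(v + 3)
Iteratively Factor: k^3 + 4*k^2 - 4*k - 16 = (k + 2)*(k^2 + 2*k - 8) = (k - 2)*(k + 2)*(k + 4)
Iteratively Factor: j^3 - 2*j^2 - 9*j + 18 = (j + 3)*(j^2 - 5*j + 6) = (j - 3)*(j + 3)*(j - 2)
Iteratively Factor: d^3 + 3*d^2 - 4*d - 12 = (d + 3)*(d^2 - 4) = (d - 2)*(d + 3)*(d + 2)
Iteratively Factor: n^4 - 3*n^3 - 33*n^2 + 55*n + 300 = (n - 5)*(n^3 + 2*n^2 - 23*n - 60) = (n - 5)*(n + 4)*(n^2 - 2*n - 15) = (n - 5)^2*(n + 4)*(n + 3)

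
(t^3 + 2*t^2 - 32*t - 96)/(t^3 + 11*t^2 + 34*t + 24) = (t^2 - 2*t - 24)/(t^2 + 7*t + 6)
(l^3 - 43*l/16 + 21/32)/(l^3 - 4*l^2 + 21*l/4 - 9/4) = (16*l^2 + 24*l - 7)/(8*(2*l^2 - 5*l + 3))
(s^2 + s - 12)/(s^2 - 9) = (s + 4)/(s + 3)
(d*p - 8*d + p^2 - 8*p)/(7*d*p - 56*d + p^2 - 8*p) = (d + p)/(7*d + p)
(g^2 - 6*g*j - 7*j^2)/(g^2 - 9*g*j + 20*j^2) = (g^2 - 6*g*j - 7*j^2)/(g^2 - 9*g*j + 20*j^2)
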